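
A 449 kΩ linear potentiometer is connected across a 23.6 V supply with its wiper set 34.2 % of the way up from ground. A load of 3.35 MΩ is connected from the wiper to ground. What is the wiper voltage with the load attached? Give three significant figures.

V ≈ 7.83 V

The wiper splits the pot into (1−α)R = 295.4 kΩ above and αR = 153.6 kΩ below.
Lower section ‖ load = 146.8 kΩ.
V_wiper = 23.6 × 146.8/(295.4 + 146.8) = 7.83 V.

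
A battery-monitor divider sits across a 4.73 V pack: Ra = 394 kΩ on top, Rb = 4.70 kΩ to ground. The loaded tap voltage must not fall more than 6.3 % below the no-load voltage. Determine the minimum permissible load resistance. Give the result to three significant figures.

R_L(min) ≈ 69.1 kΩ

Output resistance R_th = Ra‖Rb = (394 × 4.70)/398.7 = 4.645 kΩ.
The fractional drop is R_th/(R_th + R_L); requiring this ≤ 0.0630 gives R_L ≥ R_th(1/0.0630 − 1) = 4.645 × 14.87 = 69.1 kΩ.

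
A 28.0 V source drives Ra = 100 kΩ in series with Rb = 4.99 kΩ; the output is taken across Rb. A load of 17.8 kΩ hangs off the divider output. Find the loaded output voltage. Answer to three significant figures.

V_out ≈ 1.05 V

The load sits in parallel with Rb: Rb‖R_L = (4.99 × 17.8) / (4.99 + 17.8) = 3.897 kΩ.
V_out = 28.0 × 3.897 / (100 + 3.897) = 28.0 × 3.897/103.9 = 1.05 V.
(Unloaded it would have been 1.33 V.)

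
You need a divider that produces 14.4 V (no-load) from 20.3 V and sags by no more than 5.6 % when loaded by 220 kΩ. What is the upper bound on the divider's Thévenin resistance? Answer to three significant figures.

R_th ≤ 13.1 kΩ

Loading drop = R_th/(R_th + R_L) ≤ 0.0560, so R_th ≤ R_L · ε/(1−ε) = 220 kΩ × 0.0560/0.9440 = 13.1 kΩ.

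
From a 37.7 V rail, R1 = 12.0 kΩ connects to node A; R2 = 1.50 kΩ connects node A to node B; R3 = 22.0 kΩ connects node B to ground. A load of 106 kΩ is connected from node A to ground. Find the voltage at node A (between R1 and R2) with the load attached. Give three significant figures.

Below node A the series string R2+R3 = 23.50 kΩ sits in parallel with the 106 kΩ load: 19.24 kΩ.
V_A = 37.7 × 19.24/(12.0 + 19.24) = 23.2 V.

V ≈ 23.2 V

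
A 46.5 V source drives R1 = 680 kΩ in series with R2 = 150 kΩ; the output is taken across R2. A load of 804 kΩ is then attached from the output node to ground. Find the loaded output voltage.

V_out ≈ 7.29 V

The load sits in parallel with R2: R2‖R_L = (150 × 804) / (150 + 804) = 126.4 kΩ.
V_out = 46.5 × 126.4 / (680 + 126.4) = 46.5 × 126.4/806.4 = 7.29 V.
(Unloaded it would have been 8.40 V.)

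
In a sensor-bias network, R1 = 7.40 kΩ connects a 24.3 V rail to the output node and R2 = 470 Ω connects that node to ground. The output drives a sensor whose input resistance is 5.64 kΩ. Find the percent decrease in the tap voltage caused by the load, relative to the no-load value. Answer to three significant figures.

The divider's output (Thévenin) resistance is R1‖R2 = 441.9 Ω.
Fractional drop under load = R_th/(R_th + R_L) = 441.9 / (441.9 + 5640) = 0.07266.
So the output falls by 7.27 %.

7.27 %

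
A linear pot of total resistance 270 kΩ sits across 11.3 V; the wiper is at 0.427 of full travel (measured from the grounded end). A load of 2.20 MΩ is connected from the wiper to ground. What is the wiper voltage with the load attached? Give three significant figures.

V ≈ 4.68 V

The wiper splits the pot into (1−α)R = 154.7 kΩ above and αR = 115.3 kΩ below.
Lower section ‖ load = 109.5 kΩ.
V_wiper = 11.3 × 109.5/(154.7 + 109.5) = 4.68 V.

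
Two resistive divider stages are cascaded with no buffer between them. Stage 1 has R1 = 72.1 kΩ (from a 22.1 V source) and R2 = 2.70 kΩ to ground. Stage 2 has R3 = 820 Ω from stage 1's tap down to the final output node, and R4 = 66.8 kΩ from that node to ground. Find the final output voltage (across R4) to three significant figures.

Stage 2 presents R3+R4 = 67620 Ω as a load on stage 1's tap.
Stage 1's lower leg becomes R2‖(R3+R4) = 2596 Ω, so V_mid = 22.1 × 2596/74700 = 0.7682 V.
Stage 2 is itself unloaded: V_out = V_mid × R4/(R3+R4) = 0.7682 × 66800/67620 = 0.759 V.

V_out ≈ 0.759 V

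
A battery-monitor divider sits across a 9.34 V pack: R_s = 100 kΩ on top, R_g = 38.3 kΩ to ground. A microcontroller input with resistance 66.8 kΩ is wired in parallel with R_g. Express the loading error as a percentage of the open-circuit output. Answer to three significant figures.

29.3 %

Unloaded V = 9.34 × 38.3/138.3 = 2.587 V.
Loaded: R_g‖R_L = 24.34 kΩ, giving V = 9.34 × 24.34/124.3 = 1.829 V.
Drop = (2.587 − 1.829) / 2.587 = 29.3 %.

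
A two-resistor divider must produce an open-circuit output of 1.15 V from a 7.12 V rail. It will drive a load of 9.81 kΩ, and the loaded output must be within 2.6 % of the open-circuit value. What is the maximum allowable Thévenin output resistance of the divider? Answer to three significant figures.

R_th ≤ 262 Ω

Loading drop = R_th/(R_th + R_L) ≤ 0.0260, so R_th ≤ R_L · ε/(1−ε) = 9.81 kΩ × 0.0260/0.9740 = 262 Ω.
(Any R1, R2 with R2/(R1+R2) = 0.162 and R1‖R2 ≤ 262 Ω will meet the spec.)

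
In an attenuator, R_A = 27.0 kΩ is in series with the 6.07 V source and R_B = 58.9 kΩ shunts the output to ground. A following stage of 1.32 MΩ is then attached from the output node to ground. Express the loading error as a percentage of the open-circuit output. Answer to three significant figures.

1.38 %

The divider's output (Thévenin) resistance is R_A‖R_B = 18.51 kΩ.
Fractional drop under load = R_th/(R_th + R_L) = 18.51 / (18.51 + 1320) = 0.01383.
So the output falls by 1.38 %.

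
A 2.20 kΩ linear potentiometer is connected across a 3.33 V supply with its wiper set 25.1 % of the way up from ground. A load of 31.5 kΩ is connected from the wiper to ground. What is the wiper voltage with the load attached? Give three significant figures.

V ≈ 0.825 V

The wiper splits the pot into (1−α)R = 1648 Ω above and αR = 552.2 Ω below.
Lower section ‖ load = 542.7 Ω.
V_wiper = 3.33 × 542.7/(1648 + 542.7) = 0.825 V.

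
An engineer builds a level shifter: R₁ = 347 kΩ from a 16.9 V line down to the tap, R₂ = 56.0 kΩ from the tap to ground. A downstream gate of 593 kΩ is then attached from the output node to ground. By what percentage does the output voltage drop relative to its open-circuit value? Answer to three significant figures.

The divider's output (Thévenin) resistance is R₁‖R₂ = 48.22 kΩ.
Fractional drop under load = R_th/(R_th + R_L) = 48.22 / (48.22 + 593) = 0.07520.
So the output falls by 7.52 %.

7.52 %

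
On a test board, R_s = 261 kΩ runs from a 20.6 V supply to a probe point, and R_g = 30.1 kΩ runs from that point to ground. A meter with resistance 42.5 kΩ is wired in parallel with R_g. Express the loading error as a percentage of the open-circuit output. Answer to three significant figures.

38.8 %

Unloaded V = 20.6 × 30.1/291.1 = 2.130 V.
Loaded: R_g‖R_L = 17.62 kΩ, giving V = 20.6 × 17.62/278.6 = 1.303 V.
Drop = (2.130 − 1.303) / 2.130 = 38.8 %.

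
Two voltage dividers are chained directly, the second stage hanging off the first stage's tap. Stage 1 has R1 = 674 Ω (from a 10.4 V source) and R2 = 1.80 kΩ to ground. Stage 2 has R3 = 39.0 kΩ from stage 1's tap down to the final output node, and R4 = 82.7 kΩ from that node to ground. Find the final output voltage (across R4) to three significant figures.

Stage 2 presents R3+R4 = 121700 Ω as a load on stage 1's tap.
Stage 1's lower leg becomes R2‖(R3+R4) = 1774 Ω, so V_mid = 10.4 × 1774/2448 = 7.536 V.
Stage 2 is itself unloaded: V_out = V_mid × R4/(R3+R4) = 7.536 × 82700/121700 = 5.12 V.

V_out ≈ 5.12 V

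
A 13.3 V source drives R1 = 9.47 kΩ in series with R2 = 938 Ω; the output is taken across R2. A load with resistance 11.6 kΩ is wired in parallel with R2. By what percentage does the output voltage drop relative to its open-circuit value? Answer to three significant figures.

The divider's output (Thévenin) resistance is R1‖R2 = 853.5 Ω.
Fractional drop under load = R_th/(R_th + R_L) = 853.5 / (853.5 + 11600) = 0.06853.
So the output falls by 6.85 %.

6.85 %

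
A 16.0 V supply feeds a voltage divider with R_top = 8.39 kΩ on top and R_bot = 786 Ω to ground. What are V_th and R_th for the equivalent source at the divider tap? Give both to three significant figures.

V_th = 1.37 V, R_th = 719 Ω

V_th is the open-circuit tap voltage: 16.0 × 786/(8390 + 786) = 1.37 V.
With the supply zeroed, R_top and R_bot appear in parallel from the tap: R_th = R_top‖R_bot = (8390 × 786)/9176 = 719 Ω.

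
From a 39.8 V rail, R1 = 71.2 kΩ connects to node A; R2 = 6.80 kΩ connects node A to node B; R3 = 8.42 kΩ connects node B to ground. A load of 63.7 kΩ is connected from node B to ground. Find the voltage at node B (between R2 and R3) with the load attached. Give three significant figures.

At node B, R3 is in parallel with the load: R3‖R_L = 7.437 kΩ.
Below node A the resistance is R2 + (R3‖R_L) = 14.24 kΩ, so V_A = 39.8 × 14.24/85.44 = 6.632 V.
Then V_B = V_A × (R3‖R_L)/(R2 + R3‖R_L) = 6.632 × 7.437/14.24 = 3.46 V.

V ≈ 3.46 V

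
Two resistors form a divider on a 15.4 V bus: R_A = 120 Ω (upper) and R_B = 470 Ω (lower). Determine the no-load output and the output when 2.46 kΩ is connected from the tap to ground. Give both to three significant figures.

Unloaded: 12.3 V; loaded: 11.8 V

Open-circuit: V = 15.4 × 470/(120 + 470) = 12.3 V.
With the load, R_B becomes R_B‖R_L = 394.6 Ω, so V = 15.4 × 394.6/514.6 = 11.8 V.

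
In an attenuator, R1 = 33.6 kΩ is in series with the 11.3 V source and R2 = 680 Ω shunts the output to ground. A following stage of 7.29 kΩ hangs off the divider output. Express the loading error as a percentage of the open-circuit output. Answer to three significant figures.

8.38 %

The divider's output (Thévenin) resistance is R1‖R2 = 666.5 Ω.
Fractional drop under load = R_th/(R_th + R_L) = 666.5 / (666.5 + 7290) = 0.08377.
So the output falls by 8.38 %.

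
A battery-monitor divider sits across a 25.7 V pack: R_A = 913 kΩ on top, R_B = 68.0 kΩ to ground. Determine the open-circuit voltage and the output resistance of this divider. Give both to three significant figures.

V_th is the open-circuit tap voltage: 25.7 × 68.0/(913 + 68.0) = 1.78 V.
With the supply zeroed, R_A and R_B appear in parallel from the tap: R_th = R_A‖R_B = (913 × 68.0)/981.0 = 63.3 kΩ.

V_th = 1.78 V, R_th = 63.3 kΩ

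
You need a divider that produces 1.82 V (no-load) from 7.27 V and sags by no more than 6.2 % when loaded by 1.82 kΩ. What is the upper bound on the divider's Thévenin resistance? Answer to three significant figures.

Loading drop = R_th/(R_th + R_L) ≤ 0.0620, so R_th ≤ R_L · ε/(1−ε) = 1.82 kΩ × 0.0620/0.9380 = 120 Ω.
(Any R1, R2 with R2/(R1+R2) = 0.250 and R1‖R2 ≤ 120 Ω will meet the spec.)

R_th ≤ 120 Ω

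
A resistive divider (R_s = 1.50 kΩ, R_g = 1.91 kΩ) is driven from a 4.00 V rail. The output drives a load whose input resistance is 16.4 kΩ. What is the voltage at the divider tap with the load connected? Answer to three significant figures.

The load sits in parallel with R_g: R_g‖R_L = (1.91 × 16.4) / (1.91 + 16.4) = 1.711 kΩ.
V_out = 4.00 × 1.711 / (1.50 + 1.711) = 4.00 × 1.711/3.211 = 2.13 V.

V_out ≈ 2.13 V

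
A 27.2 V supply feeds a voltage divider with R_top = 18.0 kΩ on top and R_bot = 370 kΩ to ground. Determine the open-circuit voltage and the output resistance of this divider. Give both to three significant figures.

V_th = 25.9 V, R_th = 17.2 kΩ

V_th is the open-circuit tap voltage: 27.2 × 370/(18.0 + 370) = 25.9 V.
With the supply zeroed, R_top and R_bot appear in parallel from the tap: R_th = R_top‖R_bot = (18.0 × 370)/388.0 = 17.2 kΩ.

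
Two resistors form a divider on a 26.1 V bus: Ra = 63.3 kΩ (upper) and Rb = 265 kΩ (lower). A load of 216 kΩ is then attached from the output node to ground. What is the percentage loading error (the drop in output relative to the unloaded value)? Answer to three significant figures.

19.1 %

Unloaded V = 26.1 × 265/328.3 = 21.07 V.
Loaded: Rb‖R_L = 119.0 kΩ, giving V = 26.1 × 119.0/182.3 = 17.04 V.
Drop = (21.07 − 17.04) / 21.07 = 19.1 %.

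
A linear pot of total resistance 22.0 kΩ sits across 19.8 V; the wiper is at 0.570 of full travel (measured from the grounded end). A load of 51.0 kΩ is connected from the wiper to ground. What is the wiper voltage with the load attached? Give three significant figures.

The wiper splits the pot into (1−α)R = 9.460 kΩ above and αR = 12.54 kΩ below.
Lower section ‖ load = 10.07 kΩ.
V_wiper = 19.8 × 10.07/(9.460 + 10.07) = 10.2 V.

V ≈ 10.2 V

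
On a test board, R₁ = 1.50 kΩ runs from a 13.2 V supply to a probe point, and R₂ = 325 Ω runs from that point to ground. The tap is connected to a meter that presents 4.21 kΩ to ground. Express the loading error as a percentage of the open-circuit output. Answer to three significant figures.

5.97 %

The divider's output (Thévenin) resistance is R₁‖R₂ = 267.1 Ω.
Fractional drop under load = R_th/(R_th + R_L) = 267.1 / (267.1 + 4210) = 0.05966.
So the output falls by 5.97 %.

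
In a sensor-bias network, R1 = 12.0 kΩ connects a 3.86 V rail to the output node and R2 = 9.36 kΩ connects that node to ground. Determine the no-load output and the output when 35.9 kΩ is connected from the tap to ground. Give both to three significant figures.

Unloaded: 1.69 V; loaded: 1.48 V

Open-circuit: V = 3.86 × 9.36/(12.0 + 9.36) = 1.69 V.
With the load, R2 becomes R2‖R_L = 7.424 kΩ, so V = 3.86 × 7.424/19.42 = 1.48 V.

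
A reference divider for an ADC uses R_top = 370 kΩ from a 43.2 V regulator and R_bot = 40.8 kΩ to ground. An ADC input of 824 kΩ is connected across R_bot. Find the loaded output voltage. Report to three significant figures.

The load sits in parallel with R_bot: R_bot‖R_L = (40.8 × 824) / (40.8 + 824) = 38.88 kΩ.
V_out = 43.2 × 38.88 / (370 + 38.88) = 43.2 × 38.88/408.9 = 4.11 V.

V_out ≈ 4.11 V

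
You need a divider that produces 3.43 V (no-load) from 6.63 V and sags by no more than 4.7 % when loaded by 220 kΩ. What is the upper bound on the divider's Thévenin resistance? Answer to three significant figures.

Loading drop = R_th/(R_th + R_L) ≤ 0.0470, so R_th ≤ R_L · ε/(1−ε) = 220 kΩ × 0.0470/0.9530 = 10.8 kΩ.

R_th ≤ 10.8 kΩ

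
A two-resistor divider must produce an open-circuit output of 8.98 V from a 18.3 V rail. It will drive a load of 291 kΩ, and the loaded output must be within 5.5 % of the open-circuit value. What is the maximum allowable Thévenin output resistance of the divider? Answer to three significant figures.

R_th ≤ 16.9 kΩ

Loading drop = R_th/(R_th + R_L) ≤ 0.0550, so R_th ≤ R_L · ε/(1−ε) = 291 kΩ × 0.0550/0.9450 = 16.9 kΩ.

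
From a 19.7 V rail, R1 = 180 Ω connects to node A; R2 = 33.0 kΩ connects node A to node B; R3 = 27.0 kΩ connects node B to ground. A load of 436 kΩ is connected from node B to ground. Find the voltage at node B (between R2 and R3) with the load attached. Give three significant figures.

V ≈ 8.55 V

At node B, R3 is in parallel with the load: R3‖R_L = 25430 Ω.
Below node A the resistance is R2 + (R3‖R_L) = 58430 Ω, so V_A = 19.7 × 58430/58610 = 19.64 V.
Then V_B = V_A × (R3‖R_L)/(R2 + R3‖R_L) = 19.64 × 25430/58430 = 8.55 V.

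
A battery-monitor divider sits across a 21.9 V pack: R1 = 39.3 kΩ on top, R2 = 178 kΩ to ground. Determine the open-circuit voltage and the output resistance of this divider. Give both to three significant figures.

V_th = 17.9 V, R_th = 32.2 kΩ

V_th is the open-circuit tap voltage: 21.9 × 178/(39.3 + 178) = 17.9 V.
With the supply zeroed, R1 and R2 appear in parallel from the tap: R_th = R1‖R2 = (39.3 × 178)/217.3 = 32.2 kΩ.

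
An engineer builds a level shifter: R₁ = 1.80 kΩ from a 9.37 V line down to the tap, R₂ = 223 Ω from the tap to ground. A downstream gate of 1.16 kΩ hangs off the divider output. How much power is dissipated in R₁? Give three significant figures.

Total resistance from the source is R₁ + (R₂‖R_L) = 1987 Ω, so I = 9.37/1987 Ω = 4.716 mA.
P = I²·R₁ = (4.716 mA)² × 1.80 kΩ = 40.0 mW.

P ≈ 40.0 mW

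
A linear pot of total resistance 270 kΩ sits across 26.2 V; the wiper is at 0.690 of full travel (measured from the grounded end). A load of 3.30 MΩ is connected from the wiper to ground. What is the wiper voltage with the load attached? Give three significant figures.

V ≈ 17.8 V

The wiper splits the pot into (1−α)R = 83.70 kΩ above and αR = 186.3 kΩ below.
Lower section ‖ load = 176.3 kΩ.
V_wiper = 26.2 × 176.3/(83.70 + 176.3) = 17.8 V.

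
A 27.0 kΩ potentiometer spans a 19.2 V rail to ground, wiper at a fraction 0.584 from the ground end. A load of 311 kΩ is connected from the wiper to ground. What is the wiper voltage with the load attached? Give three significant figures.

The wiper splits the pot into (1−α)R = 11.23 kΩ above and αR = 15.77 kΩ below.
Lower section ‖ load = 15.01 kΩ.
V_wiper = 19.2 × 15.01/(11.23 + 15.01) = 11.0 V.

V ≈ 11.0 V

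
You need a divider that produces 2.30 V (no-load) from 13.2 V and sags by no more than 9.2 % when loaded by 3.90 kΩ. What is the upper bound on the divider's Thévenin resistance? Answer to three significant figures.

Loading drop = R_th/(R_th + R_L) ≤ 0.0920, so R_th ≤ R_L · ε/(1−ε) = 3.90 kΩ × 0.0920/0.9080 = 395 Ω.
(Any R1, R2 with R2/(R1+R2) = 0.174 and R1‖R2 ≤ 395 Ω will meet the spec.)

R_th ≤ 395 Ω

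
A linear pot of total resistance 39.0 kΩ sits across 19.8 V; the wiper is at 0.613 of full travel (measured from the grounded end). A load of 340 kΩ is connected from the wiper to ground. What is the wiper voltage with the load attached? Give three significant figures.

V ≈ 11.8 V

The wiper splits the pot into (1−α)R = 15.09 kΩ above and αR = 23.91 kΩ below.
Lower section ‖ load = 22.34 kΩ.
V_wiper = 19.8 × 22.34/(15.09 + 22.34) = 11.8 V.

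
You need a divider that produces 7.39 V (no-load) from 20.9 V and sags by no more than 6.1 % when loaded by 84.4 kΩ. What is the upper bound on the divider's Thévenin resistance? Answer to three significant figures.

Loading drop = R_th/(R_th + R_L) ≤ 0.0610, so R_th ≤ R_L · ε/(1−ε) = 84.4 kΩ × 0.0610/0.9390 = 5.48 kΩ.
(Any R1, R2 with R2/(R1+R2) = 0.354 and R1‖R2 ≤ 5.48 kΩ will meet the spec.)

R_th ≤ 5.48 kΩ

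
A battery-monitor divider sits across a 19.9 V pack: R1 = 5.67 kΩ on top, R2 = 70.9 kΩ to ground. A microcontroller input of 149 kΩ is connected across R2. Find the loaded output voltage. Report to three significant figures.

V_out ≈ 17.8 V

The load sits in parallel with R2: R2‖R_L = (70.9 × 149) / (70.9 + 149) = 48.04 kΩ.
V_out = 19.9 × 48.04 / (5.67 + 48.04) = 19.9 × 48.04/53.71 = 17.8 V.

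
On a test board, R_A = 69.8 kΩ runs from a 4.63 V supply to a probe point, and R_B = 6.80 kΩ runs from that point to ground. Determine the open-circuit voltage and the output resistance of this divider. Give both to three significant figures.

V_th = 0.411 V, R_th = 6.20 kΩ

V_th is the open-circuit tap voltage: 4.63 × 6.80/(69.8 + 6.80) = 0.411 V.
With the supply zeroed, R_A and R_B appear in parallel from the tap: R_th = R_A‖R_B = (69.8 × 6.80)/76.60 = 6.20 kΩ.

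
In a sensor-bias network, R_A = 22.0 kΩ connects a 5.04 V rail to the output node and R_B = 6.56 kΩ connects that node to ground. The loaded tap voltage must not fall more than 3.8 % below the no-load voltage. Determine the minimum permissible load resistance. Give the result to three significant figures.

R_L(min) ≈ 128 kΩ

Output resistance R_th = R_A‖R_B = (22.0 × 6.56)/28.56 = 5.053 kΩ.
The fractional drop is R_th/(R_th + R_L); requiring this ≤ 0.0380 gives R_L ≥ R_th(1/0.0380 − 1) = 5.053 × 25.32 = 128 kΩ.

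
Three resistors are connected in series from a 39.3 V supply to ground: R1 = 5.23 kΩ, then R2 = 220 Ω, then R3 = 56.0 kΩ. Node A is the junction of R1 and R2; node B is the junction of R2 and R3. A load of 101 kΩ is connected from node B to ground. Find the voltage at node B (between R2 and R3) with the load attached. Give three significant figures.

At node B, R3 is in parallel with the load: R3‖R_L = 36030 Ω.
Below node A the resistance is R2 + (R3‖R_L) = 36250 Ω, so V_A = 39.3 × 36250/41480 = 34.34 V.
Then V_B = V_A × (R3‖R_L)/(R2 + R3‖R_L) = 34.34 × 36030/36250 = 34.1 V.

V ≈ 34.1 V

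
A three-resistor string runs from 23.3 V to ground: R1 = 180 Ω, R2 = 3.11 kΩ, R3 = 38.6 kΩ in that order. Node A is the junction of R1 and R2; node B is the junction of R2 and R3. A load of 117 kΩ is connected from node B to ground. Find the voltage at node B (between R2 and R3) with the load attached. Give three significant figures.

V ≈ 20.9 V

At node B, R3 is in parallel with the load: R3‖R_L = 29020 Ω.
Below node A the resistance is R2 + (R3‖R_L) = 32130 Ω, so V_A = 23.3 × 32130/32310 = 23.17 V.
Then V_B = V_A × (R3‖R_L)/(R2 + R3‖R_L) = 23.17 × 29020/32130 = 20.9 V.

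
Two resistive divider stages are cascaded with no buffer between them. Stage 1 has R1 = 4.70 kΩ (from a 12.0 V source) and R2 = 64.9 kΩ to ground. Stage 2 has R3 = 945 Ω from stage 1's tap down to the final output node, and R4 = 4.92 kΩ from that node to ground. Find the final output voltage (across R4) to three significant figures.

Stage 2 presents R3+R4 = 5865 Ω as a load on stage 1's tap.
Stage 1's lower leg becomes R2‖(R3+R4) = 5379 Ω, so V_mid = 12.0 × 5379/10080 = 6.404 V.
Stage 2 is itself unloaded: V_out = V_mid × R4/(R3+R4) = 6.404 × 4920/5865 = 5.37 V.

V_out ≈ 5.37 V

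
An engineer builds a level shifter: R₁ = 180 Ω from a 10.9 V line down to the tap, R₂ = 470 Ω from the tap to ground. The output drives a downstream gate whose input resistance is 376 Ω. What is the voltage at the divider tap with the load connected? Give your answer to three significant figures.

V_out ≈ 5.85 V

The load sits in parallel with R₂: R₂‖R_L = (470 × 376) / (470 + 376) = 208.9 Ω.
V_out = 10.9 × 208.9 / (180 + 208.9) = 10.9 × 208.9/388.9 = 5.85 V.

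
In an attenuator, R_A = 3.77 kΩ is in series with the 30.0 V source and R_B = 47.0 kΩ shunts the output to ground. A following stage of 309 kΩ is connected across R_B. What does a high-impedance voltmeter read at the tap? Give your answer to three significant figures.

V_out ≈ 27.5 V

The load sits in parallel with R_B: R_B‖R_L = (47.0 × 309) / (47.0 + 309) = 40.79 kΩ.
V_out = 30.0 × 40.79 / (3.77 + 40.79) = 30.0 × 40.79/44.56 = 27.5 V.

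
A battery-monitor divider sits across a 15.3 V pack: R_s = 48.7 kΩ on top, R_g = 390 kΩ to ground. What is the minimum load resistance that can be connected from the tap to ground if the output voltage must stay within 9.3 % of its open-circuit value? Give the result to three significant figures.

R_L(min) ≈ 422 kΩ

Output resistance R_th = R_s‖R_g = (48.7 × 390)/438.7 = 43.29 kΩ.
The fractional drop is R_th/(R_th + R_L); requiring this ≤ 0.0930 gives R_L ≥ R_th(1/0.0930 − 1) = 43.29 × 9.753 = 422 kΩ.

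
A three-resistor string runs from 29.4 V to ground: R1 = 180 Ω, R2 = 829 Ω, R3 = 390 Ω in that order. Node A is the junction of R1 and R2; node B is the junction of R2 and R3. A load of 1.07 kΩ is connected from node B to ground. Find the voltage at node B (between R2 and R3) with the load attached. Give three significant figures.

V ≈ 6.49 V

At node B, R3 is in parallel with the load: R3‖R_L = 285.8 Ω.
Below node A the resistance is R2 + (R3‖R_L) = 1115 Ω, so V_A = 29.4 × 1115/1295 = 25.31 V.
Then V_B = V_A × (R3‖R_L)/(R2 + R3‖R_L) = 25.31 × 285.8/1115 = 6.49 V.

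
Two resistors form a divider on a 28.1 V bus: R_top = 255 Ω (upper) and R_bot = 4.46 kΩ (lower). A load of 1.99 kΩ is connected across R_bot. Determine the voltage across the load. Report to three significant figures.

V_out ≈ 23.7 V

The load sits in parallel with R_bot: R_bot‖R_L = (4460 × 1990) / (4460 + 1990) = 1376 Ω.
V_out = 28.1 × 1376 / (255 + 1376) = 28.1 × 1376/1631 = 23.7 V.
(Unloaded it would have been 26.6 V.)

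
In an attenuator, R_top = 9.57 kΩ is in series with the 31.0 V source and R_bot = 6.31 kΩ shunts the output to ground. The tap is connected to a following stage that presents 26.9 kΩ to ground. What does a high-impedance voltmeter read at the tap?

The load sits in parallel with R_bot: R_bot‖R_L = (6.31 × 26.9) / (6.31 + 26.9) = 5.111 kΩ.
V_out = 31.0 × 5.111 / (9.57 + 5.111) = 31.0 × 5.111/14.68 = 10.8 V.

V_out ≈ 10.8 V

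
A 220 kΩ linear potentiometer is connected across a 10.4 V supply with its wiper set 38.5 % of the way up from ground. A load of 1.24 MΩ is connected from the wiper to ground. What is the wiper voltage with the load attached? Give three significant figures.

The wiper splits the pot into (1−α)R = 135.3 kΩ above and αR = 84.70 kΩ below.
Lower section ‖ load = 79.28 kΩ.
V_wiper = 10.4 × 79.28/(135.3 + 79.28) = 3.84 V.

V ≈ 3.84 V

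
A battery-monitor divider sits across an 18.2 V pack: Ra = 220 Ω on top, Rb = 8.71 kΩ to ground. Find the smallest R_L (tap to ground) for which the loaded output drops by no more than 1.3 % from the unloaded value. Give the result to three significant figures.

Output resistance R_th = Ra‖Rb = (220 × 8710)/8930 = 214.6 Ω.
The fractional drop is R_th/(R_th + R_L); requiring this ≤ 0.0130 gives R_L ≥ R_th(1/0.0130 − 1) = 214.6 × 75.92 = 16.3 kΩ.

R_L(min) ≈ 16.3 kΩ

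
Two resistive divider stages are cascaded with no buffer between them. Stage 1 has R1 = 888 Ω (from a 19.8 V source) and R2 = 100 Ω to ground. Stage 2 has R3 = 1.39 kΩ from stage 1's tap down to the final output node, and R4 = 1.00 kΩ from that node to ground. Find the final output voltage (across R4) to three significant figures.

Stage 2 presents R3+R4 = 2390 Ω as a load on stage 1's tap.
Stage 1's lower leg becomes R2‖(R3+R4) = 95.98 Ω, so V_mid = 19.8 × 95.98/984.0 = 1.931 V.
Stage 2 is itself unloaded: V_out = V_mid × R4/(R3+R4) = 1.931 × 1000/2390 = 0.808 V.

V_out ≈ 0.808 V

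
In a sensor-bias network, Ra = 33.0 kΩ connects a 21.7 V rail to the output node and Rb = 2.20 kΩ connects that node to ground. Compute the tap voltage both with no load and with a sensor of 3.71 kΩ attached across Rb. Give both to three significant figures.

Open-circuit: V = 21.7 × 2.20/(33.0 + 2.20) = 1.36 V.
With the load, Rb becomes Rb‖R_L = 1.381 kΩ, so V = 21.7 × 1.381/34.38 = 0.872 V.

Unloaded: 1.36 V; loaded: 0.872 V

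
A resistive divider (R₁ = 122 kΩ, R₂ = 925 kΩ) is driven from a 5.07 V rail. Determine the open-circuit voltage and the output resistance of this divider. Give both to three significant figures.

V_th is the open-circuit tap voltage: 5.07 × 925/(122 + 925) = 4.48 V.
With the supply zeroed, R₁ and R₂ appear in parallel from the tap: R_th = R₁‖R₂ = (122 × 925)/1047 = 108 kΩ.

V_th = 4.48 V, R_th = 108 kΩ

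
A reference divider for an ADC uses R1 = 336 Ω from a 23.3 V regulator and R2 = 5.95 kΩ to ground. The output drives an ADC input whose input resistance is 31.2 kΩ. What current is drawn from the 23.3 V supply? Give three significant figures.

I ≈ 4.37 mA

R2‖R_L = 4997 Ω, so the source sees R1 + R2‖R_L = 5333 Ω.
I = 23.3 V / 5333 Ω = 4.37 mA.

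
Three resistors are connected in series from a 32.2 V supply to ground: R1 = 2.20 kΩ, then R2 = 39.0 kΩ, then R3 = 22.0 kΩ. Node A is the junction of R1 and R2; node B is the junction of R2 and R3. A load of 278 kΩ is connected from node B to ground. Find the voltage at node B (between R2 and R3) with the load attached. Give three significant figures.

At node B, R3 is in parallel with the load: R3‖R_L = 20.39 kΩ.
Below node A the resistance is R2 + (R3‖R_L) = 59.39 kΩ, so V_A = 32.2 × 59.39/61.59 = 31.05 V.
Then V_B = V_A × (R3‖R_L)/(R2 + R3‖R_L) = 31.05 × 20.39/59.39 = 10.7 V.

V ≈ 10.7 V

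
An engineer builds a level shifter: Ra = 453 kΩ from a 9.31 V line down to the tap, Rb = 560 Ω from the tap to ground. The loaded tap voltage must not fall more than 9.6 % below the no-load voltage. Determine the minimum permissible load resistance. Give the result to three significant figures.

R_L(min) ≈ 5.27 kΩ

Output resistance R_th = Ra‖Rb = (453000 × 560)/453600 = 559.3 Ω.
The fractional drop is R_th/(R_th + R_L); requiring this ≤ 0.0960 gives R_L ≥ R_th(1/0.0960 − 1) = 559.3 × 9.417 = 5.27 kΩ.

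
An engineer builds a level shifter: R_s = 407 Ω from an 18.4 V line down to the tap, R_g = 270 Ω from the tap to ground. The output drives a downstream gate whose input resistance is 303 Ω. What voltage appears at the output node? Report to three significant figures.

V_out ≈ 4.78 V

The load sits in parallel with R_g: R_g‖R_L = (270 × 303) / (270 + 303) = 142.8 Ω.
V_out = 18.4 × 142.8 / (407 + 142.8) = 18.4 × 142.8/549.8 = 4.78 V.
(Unloaded it would have been 7.34 V.)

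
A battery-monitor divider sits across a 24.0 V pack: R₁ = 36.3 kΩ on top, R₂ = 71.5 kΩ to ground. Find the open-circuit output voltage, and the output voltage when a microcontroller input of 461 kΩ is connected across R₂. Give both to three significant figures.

Unloaded: 15.9 V; loaded: 15.1 V

Open-circuit: V = 24.0 × 71.5/(36.3 + 71.5) = 15.9 V.
With the load, R₂ becomes R₂‖R_L = 61.90 kΩ, so V = 24.0 × 61.90/98.20 = 15.1 V.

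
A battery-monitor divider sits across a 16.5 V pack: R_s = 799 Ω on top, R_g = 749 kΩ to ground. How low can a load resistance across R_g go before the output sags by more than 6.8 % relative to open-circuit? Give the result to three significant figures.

Output resistance R_th = R_s‖R_g = (799 × 749000)/749800 = 798.1 Ω.
The fractional drop is R_th/(R_th + R_L); requiring this ≤ 0.0680 gives R_L ≥ R_th(1/0.0680 − 1) = 798.1 × 13.71 = 10.9 kΩ.

R_L(min) ≈ 10.9 kΩ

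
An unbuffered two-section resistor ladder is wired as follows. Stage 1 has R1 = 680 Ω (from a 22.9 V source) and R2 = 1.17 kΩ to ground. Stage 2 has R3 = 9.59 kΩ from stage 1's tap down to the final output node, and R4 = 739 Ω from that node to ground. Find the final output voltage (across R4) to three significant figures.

V_out ≈ 0.995 V

Stage 2 presents R3+R4 = 10330 Ω as a load on stage 1's tap.
Stage 1's lower leg becomes R2‖(R3+R4) = 1051 Ω, so V_mid = 22.9 × 1051/1731 = 13.90 V.
Stage 2 is itself unloaded: V_out = V_mid × R4/(R3+R4) = 13.90 × 739/10330 = 0.995 V.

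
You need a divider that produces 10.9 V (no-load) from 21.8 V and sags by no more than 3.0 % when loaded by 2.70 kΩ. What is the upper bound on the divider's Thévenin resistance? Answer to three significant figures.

Loading drop = R_th/(R_th + R_L) ≤ 0.0300, so R_th ≤ R_L · ε/(1−ε) = 2.70 kΩ × 0.0300/0.9700 = 83.5 Ω.

R_th ≤ 83.5 Ω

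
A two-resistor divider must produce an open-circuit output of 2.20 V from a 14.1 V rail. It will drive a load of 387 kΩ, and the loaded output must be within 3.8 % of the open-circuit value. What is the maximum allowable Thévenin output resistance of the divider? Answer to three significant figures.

Loading drop = R_th/(R_th + R_L) ≤ 0.0380, so R_th ≤ R_L · ε/(1−ε) = 387 kΩ × 0.0380/0.9620 = 15.3 kΩ.

R_th ≤ 15.3 kΩ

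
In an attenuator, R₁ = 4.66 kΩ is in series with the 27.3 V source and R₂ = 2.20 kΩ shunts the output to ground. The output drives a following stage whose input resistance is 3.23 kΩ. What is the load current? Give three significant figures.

I_L ≈ 1.85 mA

R₂‖R_L = 1.309 kΩ; V_out = 27.3 × 1.309/5.969 = 5.986 V.
I_L = V_out / R_L = 5.986 / 3.23 kΩ = 1.85 mA.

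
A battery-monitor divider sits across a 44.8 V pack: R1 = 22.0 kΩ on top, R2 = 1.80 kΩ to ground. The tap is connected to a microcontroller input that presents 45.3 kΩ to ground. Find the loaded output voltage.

V_out ≈ 3.27 V

The load sits in parallel with R2: R2‖R_L = (1.80 × 45.3) / (1.80 + 45.3) = 1.731 kΩ.
V_out = 44.8 × 1.731 / (22.0 + 1.731) = 44.8 × 1.731/23.73 = 3.27 V.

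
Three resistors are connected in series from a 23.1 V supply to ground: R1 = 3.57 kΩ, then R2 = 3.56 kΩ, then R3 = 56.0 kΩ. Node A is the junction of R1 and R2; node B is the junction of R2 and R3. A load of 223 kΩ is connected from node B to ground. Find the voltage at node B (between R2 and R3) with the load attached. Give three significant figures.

At node B, R3 is in parallel with the load: R3‖R_L = 44.76 kΩ.
Below node A the resistance is R2 + (R3‖R_L) = 48.32 kΩ, so V_A = 23.1 × 48.32/51.89 = 21.51 V.
Then V_B = V_A × (R3‖R_L)/(R2 + R3‖R_L) = 21.51 × 44.76/48.32 = 19.9 V.

V ≈ 19.9 V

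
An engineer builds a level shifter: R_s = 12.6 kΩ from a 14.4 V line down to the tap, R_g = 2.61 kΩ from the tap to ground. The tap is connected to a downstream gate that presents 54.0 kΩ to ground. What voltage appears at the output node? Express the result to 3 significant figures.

The load sits in parallel with R_g: R_g‖R_L = (2.61 × 54.0) / (2.61 + 54.0) = 2.490 kΩ.
V_out = 14.4 × 2.490 / (12.6 + 2.490) = 14.4 × 2.490/15.09 = 2.38 V.

V_out ≈ 2.38 V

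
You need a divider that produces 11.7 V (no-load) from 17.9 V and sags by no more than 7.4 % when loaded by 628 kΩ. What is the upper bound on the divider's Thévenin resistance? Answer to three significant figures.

Loading drop = R_th/(R_th + R_L) ≤ 0.0740, so R_th ≤ R_L · ε/(1−ε) = 628 kΩ × 0.0740/0.9260 = 50.2 kΩ.
(Any R1, R2 with R2/(R1+R2) = 0.654 and R1‖R2 ≤ 50.2 kΩ will meet the spec.)

R_th ≤ 50.2 kΩ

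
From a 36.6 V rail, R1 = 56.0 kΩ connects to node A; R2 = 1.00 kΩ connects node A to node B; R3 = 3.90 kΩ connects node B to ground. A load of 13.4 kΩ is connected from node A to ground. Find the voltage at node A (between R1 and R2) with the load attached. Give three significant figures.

V ≈ 2.20 V

Below node A the series string R2+R3 = 4.900 kΩ sits in parallel with the 13.4 kΩ load: 3.588 kΩ.
V_A = 36.6 × 3.588/(56.0 + 3.588) = 2.20 V.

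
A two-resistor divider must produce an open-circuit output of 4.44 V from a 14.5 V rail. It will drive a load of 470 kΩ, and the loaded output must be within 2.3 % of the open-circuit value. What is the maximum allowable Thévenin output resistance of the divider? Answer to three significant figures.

Loading drop = R_th/(R_th + R_L) ≤ 0.0230, so R_th ≤ R_L · ε/(1−ε) = 470 kΩ × 0.0230/0.9770 = 11.1 kΩ.
(Any R1, R2 with R2/(R1+R2) = 0.306 and R1‖R2 ≤ 11.1 kΩ will meet the spec.)

R_th ≤ 11.1 kΩ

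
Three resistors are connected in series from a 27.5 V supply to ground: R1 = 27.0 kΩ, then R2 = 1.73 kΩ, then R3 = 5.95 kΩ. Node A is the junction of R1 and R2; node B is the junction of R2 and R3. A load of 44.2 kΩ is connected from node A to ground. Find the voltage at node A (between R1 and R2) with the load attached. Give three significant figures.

Below node A the series string R2+R3 = 7.680 kΩ sits in parallel with the 44.2 kΩ load: 6.543 kΩ.
V_A = 27.5 × 6.543/(27.0 + 6.543) = 5.36 V.

V ≈ 5.36 V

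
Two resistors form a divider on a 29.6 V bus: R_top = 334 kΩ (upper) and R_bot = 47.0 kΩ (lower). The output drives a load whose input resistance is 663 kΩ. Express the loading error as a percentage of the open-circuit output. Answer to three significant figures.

The divider's output (Thévenin) resistance is R_top‖R_bot = 41.20 kΩ.
Fractional drop under load = R_th/(R_th + R_L) = 41.20 / (41.20 + 663) = 0.05851.
So the output falls by 5.85 %.

5.85 %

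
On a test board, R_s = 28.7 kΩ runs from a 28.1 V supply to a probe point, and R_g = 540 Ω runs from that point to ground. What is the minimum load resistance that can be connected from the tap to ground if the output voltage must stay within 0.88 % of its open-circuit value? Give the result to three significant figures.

R_L(min) ≈ 59.7 kΩ

Output resistance R_th = R_s‖R_g = (28700 × 540)/29240 = 530.0 Ω.
The fractional drop is R_th/(R_th + R_L); requiring this ≤ 0.00880 gives R_L ≥ R_th(1/0.00880 − 1) = 530.0 × 112.6 = 59.7 kΩ.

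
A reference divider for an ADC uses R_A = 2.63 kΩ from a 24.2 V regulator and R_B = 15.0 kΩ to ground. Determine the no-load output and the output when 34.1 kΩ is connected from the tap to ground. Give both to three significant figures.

Unloaded: 20.6 V; loaded: 19.3 V

Open-circuit: V = 24.2 × 15.0/(2.63 + 15.0) = 20.6 V.
With the load, R_B becomes R_B‖R_L = 10.42 kΩ, so V = 24.2 × 10.42/13.05 = 19.3 V.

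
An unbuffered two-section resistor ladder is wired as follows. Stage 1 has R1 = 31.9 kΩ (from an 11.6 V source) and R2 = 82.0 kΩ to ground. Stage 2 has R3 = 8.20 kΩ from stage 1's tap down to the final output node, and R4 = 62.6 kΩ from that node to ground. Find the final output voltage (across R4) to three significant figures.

V_out ≈ 5.58 V

Stage 2 presents R3+R4 = 70.80 kΩ as a load on stage 1's tap.
Stage 1's lower leg becomes R2‖(R3+R4) = 37.99 kΩ, so V_mid = 11.6 × 37.99/69.89 = 6.306 V.
Stage 2 is itself unloaded: V_out = V_mid × R4/(R3+R4) = 6.306 × 62.6/70.80 = 5.58 V.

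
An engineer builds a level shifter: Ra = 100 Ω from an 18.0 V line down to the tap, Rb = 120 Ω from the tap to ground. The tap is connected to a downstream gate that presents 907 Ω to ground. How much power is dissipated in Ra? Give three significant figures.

Total resistance from the source is Ra + (Rb‖R_L) = 206.0 Ω, so I = 18.0/206.0 Ω = 87.39 mA.
P = I²·Ra = (87.39 mA)² × 100 Ω = 764 mW.

P ≈ 764 mW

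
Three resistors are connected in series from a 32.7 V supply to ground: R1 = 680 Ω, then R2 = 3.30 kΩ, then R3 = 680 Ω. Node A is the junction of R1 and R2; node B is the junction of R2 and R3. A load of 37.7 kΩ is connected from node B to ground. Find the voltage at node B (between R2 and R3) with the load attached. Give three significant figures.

At node B, R3 is in parallel with the load: R3‖R_L = 668.0 Ω.
Below node A the resistance is R2 + (R3‖R_L) = 3968 Ω, so V_A = 32.7 × 3968/4648 = 27.92 V.
Then V_B = V_A × (R3‖R_L)/(R2 + R3‖R_L) = 27.92 × 668.0/3968 = 4.70 V.

V ≈ 4.70 V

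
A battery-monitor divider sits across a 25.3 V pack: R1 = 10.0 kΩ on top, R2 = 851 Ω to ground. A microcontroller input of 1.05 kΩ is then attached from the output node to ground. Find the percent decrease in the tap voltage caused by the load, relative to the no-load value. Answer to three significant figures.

42.8 %

Unloaded V = 25.3 × 851/10850 = 1.984 V.
Loaded: R2‖R_L = 470.0 Ω, giving V = 25.3 × 470.0/10470 = 1.136 V.
Drop = (1.984 − 1.136) / 1.984 = 42.8 %.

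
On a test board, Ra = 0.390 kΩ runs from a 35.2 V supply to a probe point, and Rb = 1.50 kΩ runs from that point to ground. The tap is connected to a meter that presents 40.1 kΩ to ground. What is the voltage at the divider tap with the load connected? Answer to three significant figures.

The load sits in parallel with Rb: Rb‖R_L = (1500 × 40100) / (1500 + 40100) = 1446 Ω.
V_out = 35.2 × 1446 / (390 + 1446) = 35.2 × 1446/1836 = 27.7 V.

V_out ≈ 27.7 V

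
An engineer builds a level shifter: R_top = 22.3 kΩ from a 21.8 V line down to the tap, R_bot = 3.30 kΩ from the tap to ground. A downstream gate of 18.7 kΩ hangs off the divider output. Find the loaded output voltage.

The load sits in parallel with R_bot: R_bot‖R_L = (3.30 × 18.7) / (3.30 + 18.7) = 2.805 kΩ.
V_out = 21.8 × 2.805 / (22.3 + 2.805) = 21.8 × 2.805/25.11 = 2.44 V.
(Unloaded it would have been 2.81 V.)

V_out ≈ 2.44 V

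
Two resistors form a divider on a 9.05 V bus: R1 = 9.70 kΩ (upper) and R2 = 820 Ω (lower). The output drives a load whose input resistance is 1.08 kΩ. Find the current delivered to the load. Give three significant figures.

I_L ≈ 0.384 mA

R2‖R_L = 466.1 Ω; V_out = 9.05 × 466.1/10170 = 0.4149 V.
I_L = V_out / R_L = 0.4149 / 1.08 kΩ = 0.384 mA.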